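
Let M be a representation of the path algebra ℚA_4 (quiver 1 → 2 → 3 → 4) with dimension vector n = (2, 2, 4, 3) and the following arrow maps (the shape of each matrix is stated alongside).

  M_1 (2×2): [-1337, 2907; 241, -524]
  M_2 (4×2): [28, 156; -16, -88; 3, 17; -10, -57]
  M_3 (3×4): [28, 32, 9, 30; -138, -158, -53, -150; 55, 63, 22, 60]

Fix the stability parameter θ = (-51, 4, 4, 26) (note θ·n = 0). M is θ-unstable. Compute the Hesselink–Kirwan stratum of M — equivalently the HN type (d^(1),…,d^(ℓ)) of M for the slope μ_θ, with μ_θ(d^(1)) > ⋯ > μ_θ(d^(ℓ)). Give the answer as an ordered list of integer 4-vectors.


Via rank(M_{q-1}∘⋯∘M_p): M ≅ I[1,3], I[1,4], I[3,3], I[3,4], I[4,4].
μ_θ-semistable layers: μ^(1)=26; μ^(2)=4; μ^(3)=-51

((0, 0, 0, 3); (0, 2, 4, 0); (2, 0, 0, 0))


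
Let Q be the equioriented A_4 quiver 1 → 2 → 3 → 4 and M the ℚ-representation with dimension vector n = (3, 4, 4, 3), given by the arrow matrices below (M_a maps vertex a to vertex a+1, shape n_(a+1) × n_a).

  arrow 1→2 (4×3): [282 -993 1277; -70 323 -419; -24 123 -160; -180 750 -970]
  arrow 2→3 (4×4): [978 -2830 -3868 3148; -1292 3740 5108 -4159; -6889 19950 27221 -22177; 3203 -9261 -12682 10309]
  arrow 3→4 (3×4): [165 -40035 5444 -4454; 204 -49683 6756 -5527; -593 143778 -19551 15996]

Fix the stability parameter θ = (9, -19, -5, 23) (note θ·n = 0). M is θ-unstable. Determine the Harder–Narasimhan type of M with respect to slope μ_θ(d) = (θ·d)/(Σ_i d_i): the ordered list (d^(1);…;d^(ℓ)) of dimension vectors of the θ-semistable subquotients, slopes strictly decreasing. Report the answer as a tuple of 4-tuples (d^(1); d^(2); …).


Via rank(M_{q-1}∘⋯∘M_p): M ≅ I[1,1], I[1,4]^2, I[2,3], I[2,4].
μ_θ-semistable layers: μ^(1)=23; μ^(2)=9; μ^(3)=-5; μ^(4)=-19

((0, 0, 0, 3); (1, 0, 0, 0); (2, 2, 4, 0); (0, 2, 0, 0))


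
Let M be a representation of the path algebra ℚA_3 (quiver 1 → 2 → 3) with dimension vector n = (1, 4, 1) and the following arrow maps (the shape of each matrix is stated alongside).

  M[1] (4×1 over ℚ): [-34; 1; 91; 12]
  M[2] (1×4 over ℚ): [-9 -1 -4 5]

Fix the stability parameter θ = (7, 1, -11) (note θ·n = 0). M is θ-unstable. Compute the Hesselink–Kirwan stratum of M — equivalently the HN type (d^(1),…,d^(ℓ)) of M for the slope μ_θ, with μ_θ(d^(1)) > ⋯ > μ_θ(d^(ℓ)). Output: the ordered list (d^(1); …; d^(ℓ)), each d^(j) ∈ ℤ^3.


Interval decomposition of M: I[1,3], I[2,2]^3.
HN type (ℓ=2): μ^(1)=1; μ^(2)=-1

((0, 3, 0); (1, 1, 1))


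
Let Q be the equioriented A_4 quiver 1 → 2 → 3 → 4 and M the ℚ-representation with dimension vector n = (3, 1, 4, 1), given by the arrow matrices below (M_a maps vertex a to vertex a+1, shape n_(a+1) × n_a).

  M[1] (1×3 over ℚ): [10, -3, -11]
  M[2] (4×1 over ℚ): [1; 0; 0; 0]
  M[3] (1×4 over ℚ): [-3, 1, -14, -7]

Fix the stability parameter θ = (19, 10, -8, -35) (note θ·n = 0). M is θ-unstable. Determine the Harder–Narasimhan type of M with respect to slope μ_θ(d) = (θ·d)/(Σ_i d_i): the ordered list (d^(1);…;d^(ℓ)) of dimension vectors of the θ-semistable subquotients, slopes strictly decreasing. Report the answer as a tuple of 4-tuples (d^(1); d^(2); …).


Via rank(M_{q-1}∘⋯∘M_p): M ≅ I[1,1]^2, I[1,4], I[3,3]^3.
μ_θ-semistable layers: μ^(1)=19; μ^(2)=-7/2; μ^(3)=-8

((2, 0, 0, 0); (1, 1, 1, 1); (0, 0, 3, 0))


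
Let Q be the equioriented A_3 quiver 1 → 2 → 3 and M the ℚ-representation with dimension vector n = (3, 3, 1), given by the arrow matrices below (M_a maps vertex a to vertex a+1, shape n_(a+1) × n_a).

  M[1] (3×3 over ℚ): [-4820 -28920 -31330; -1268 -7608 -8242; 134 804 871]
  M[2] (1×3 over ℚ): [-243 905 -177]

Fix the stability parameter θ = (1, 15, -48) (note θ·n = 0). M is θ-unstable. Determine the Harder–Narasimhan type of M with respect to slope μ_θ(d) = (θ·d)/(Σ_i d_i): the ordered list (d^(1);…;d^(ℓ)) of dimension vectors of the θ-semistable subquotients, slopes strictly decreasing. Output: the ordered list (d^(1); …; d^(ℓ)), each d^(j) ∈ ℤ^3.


Barcode: M ≅ I[1,1]^2, I[1,3], I[2,2]^2. HN layers by μ_θ (3 steps, strictly decreasing):
  μ^(1)=15; μ^(2)=1; μ^(3)=-32/3

((0, 2, 0); (2, 0, 0); (1, 1, 1))


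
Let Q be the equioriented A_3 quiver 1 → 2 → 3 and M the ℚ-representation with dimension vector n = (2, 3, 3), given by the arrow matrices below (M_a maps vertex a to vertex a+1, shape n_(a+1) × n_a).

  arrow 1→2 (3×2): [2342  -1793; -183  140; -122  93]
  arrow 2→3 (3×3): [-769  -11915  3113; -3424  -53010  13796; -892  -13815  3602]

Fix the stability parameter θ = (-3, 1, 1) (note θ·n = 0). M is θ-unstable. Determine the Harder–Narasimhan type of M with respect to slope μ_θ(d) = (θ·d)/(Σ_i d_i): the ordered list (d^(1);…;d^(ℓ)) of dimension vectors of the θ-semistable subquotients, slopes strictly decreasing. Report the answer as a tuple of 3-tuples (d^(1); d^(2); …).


Barcode: M ≅ I[1,2], I[1,3], I[2,3], I[3,3]. HN layers by μ_θ (2 steps, strictly decreasing):
  μ^(1)=1; μ^(2)=-3

((0, 3, 3); (2, 0, 0))


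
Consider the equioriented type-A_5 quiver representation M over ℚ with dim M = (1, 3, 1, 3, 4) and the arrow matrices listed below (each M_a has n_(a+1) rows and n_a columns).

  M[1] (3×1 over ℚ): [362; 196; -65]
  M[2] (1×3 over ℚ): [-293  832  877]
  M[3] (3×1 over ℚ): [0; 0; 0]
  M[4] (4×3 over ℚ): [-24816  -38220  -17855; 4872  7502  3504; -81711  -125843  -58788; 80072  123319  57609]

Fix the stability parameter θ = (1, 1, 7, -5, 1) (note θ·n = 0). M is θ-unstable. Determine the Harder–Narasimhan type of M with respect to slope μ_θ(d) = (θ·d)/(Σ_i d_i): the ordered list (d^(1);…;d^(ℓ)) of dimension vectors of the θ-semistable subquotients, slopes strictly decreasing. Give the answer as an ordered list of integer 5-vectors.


Via rank(M_{q-1}∘⋯∘M_p): M ≅ I[1,3], I[2,2]^2, I[4,5]^3, I[5,5].
μ_θ-semistable layers: μ^(1)=7; μ^(2)=1; μ^(3)=-5

((0, 0, 1, 0, 0); (1, 3, 0, 0, 4); (0, 0, 0, 3, 0))


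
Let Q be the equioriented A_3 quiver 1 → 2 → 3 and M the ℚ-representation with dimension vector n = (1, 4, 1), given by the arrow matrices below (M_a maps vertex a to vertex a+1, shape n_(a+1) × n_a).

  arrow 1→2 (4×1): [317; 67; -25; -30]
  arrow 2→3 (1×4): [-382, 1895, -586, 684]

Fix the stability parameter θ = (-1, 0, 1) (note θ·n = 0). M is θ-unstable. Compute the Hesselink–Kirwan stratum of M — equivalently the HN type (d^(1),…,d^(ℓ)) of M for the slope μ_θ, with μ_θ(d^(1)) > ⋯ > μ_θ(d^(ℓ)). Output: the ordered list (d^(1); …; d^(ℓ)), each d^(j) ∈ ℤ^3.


Barcode: M ≅ I[1,3], I[2,2]^3. HN layers by μ_θ (3 steps, strictly decreasing):
  μ^(1)=1; μ^(2)=0; μ^(3)=-1

((0, 0, 1); (0, 4, 0); (1, 0, 0))


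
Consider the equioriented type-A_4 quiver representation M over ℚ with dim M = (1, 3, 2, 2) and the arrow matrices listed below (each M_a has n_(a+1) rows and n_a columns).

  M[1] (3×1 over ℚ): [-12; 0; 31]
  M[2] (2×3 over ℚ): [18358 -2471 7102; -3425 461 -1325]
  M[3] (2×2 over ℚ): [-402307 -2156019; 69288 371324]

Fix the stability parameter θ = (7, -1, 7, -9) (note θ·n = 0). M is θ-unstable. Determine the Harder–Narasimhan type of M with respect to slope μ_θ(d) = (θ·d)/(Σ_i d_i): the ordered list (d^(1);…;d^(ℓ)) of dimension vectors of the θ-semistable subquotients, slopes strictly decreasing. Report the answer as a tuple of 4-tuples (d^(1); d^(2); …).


Via rank(M_{q-1}∘⋯∘M_p): M ≅ I[1,4], I[2,2], I[2,4].
μ_θ-semistable layers: μ^(1)=1; μ^(2)=-1

((1, 1, 1, 1); (0, 2, 1, 1))


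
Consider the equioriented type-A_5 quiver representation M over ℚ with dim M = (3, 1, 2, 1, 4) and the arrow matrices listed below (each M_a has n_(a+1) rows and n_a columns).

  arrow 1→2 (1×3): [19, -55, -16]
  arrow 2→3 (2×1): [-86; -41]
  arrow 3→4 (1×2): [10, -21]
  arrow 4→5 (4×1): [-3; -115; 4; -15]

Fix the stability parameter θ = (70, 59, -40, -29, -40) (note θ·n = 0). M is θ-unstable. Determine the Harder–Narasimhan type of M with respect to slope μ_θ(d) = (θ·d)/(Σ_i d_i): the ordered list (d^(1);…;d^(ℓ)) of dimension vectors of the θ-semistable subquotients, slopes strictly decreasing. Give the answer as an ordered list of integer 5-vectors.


Interval decomposition of M: I[1,1]^2, I[1,5], I[3,3], I[5,5]^3.
HN type (ℓ=3): μ^(1)=70; μ^(2)=4; μ^(3)=-40

((2, 0, 0, 0, 0); (1, 1, 1, 1, 1); (0, 0, 1, 0, 3))


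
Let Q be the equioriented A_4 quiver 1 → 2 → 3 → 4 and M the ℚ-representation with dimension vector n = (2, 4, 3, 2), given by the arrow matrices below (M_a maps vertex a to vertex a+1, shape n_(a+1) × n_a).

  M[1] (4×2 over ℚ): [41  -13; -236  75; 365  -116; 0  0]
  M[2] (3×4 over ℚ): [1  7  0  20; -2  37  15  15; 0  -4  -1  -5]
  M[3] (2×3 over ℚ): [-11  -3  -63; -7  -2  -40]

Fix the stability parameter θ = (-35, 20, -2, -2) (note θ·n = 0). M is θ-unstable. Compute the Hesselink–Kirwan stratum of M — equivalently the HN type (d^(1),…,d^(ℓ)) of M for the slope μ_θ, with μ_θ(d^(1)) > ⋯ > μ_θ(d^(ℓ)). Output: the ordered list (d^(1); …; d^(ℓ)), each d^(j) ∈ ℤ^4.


Barcode: M ≅ I[1,4]^2, I[2,2], I[2,3]. HN layers by μ_θ (4 steps, strictly decreasing):
  μ^(1)=20; μ^(2)=9; μ^(3)=16/3; μ^(4)=-35

((0, 1, 0, 0); (0, 1, 1, 0); (0, 2, 2, 2); (2, 0, 0, 0))


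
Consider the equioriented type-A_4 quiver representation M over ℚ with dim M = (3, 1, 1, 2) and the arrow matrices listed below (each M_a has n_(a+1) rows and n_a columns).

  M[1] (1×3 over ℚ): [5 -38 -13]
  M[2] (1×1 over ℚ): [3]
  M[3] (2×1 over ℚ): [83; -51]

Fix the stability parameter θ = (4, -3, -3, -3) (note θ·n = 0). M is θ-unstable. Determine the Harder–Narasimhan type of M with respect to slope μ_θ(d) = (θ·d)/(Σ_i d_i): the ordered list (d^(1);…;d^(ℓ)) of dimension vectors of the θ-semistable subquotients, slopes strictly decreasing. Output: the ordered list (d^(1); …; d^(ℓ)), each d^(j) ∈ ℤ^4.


Barcode: M ≅ I[1,1]^2, I[1,4], I[4,4]. HN layers by μ_θ (3 steps, strictly decreasing):
  μ^(1)=4; μ^(2)=-5/4; μ^(3)=-3

((2, 0, 0, 0); (1, 1, 1, 1); (0, 0, 0, 1))


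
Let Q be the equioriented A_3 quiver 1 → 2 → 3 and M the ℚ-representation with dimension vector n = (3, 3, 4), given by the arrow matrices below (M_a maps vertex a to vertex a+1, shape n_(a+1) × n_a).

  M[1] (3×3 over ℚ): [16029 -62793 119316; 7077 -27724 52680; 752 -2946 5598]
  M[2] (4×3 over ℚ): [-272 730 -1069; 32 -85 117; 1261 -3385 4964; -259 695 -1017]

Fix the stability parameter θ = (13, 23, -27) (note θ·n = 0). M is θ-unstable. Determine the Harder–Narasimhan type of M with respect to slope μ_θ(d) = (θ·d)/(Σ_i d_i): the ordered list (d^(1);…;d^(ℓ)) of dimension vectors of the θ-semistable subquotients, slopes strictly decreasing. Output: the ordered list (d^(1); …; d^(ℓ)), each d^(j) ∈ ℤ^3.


Barcode: M ≅ I[1,3]^3, I[3,3]. HN layers by μ_θ (2 steps, strictly decreasing):
  μ^(1)=3; μ^(2)=-27

((3, 3, 3); (0, 0, 1))


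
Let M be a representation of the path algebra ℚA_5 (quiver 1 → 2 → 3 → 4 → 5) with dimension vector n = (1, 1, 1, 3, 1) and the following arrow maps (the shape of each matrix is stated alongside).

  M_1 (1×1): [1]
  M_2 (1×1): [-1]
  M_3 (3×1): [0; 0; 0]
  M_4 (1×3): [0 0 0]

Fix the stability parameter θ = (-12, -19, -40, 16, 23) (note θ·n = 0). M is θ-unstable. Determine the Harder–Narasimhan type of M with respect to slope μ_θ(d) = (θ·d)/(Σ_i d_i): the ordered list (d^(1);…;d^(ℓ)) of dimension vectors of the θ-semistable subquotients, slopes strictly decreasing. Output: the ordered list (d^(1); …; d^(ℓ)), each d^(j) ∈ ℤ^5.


Interval decomposition of M: I[1,3], I[4,4]^3, I[5,5].
HN type (ℓ=3): μ^(1)=23; μ^(2)=16; μ^(3)=-71/3

((0, 0, 0, 0, 1); (0, 0, 0, 3, 0); (1, 1, 1, 0, 0))


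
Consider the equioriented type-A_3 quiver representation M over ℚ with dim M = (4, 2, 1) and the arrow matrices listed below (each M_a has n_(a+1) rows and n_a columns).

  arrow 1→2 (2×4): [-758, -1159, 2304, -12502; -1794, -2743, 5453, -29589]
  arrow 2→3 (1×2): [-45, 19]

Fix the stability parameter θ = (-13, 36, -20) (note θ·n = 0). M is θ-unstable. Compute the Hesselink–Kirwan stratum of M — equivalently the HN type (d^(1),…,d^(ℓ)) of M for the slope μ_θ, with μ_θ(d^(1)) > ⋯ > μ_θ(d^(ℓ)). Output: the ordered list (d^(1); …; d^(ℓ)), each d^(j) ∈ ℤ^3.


Barcode: M ≅ I[1,1]^2, I[1,2], I[1,3]. HN layers by μ_θ (3 steps, strictly decreasing):
  μ^(1)=36; μ^(2)=8; μ^(3)=-13

((0, 1, 0); (0, 1, 1); (4, 0, 0))


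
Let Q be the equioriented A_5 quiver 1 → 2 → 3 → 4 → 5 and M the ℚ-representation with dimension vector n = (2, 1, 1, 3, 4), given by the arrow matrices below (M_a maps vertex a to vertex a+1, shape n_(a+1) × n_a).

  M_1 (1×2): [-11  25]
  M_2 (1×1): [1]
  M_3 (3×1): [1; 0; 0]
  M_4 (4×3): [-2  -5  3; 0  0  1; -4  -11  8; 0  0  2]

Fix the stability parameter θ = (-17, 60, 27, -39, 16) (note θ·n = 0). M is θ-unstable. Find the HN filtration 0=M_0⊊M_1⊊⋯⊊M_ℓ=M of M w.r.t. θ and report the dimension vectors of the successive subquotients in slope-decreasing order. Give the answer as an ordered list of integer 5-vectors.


Via rank(M_{q-1}∘⋯∘M_p): M ≅ I[1,1], I[1,5], I[4,5]^2, I[5,5].
μ_θ-semistable layers: μ^(1)=16; μ^(2)=-17; μ^(3)=-39

((0, 1, 1, 1, 4); (2, 0, 0, 0, 0); (0, 0, 0, 2, 0))


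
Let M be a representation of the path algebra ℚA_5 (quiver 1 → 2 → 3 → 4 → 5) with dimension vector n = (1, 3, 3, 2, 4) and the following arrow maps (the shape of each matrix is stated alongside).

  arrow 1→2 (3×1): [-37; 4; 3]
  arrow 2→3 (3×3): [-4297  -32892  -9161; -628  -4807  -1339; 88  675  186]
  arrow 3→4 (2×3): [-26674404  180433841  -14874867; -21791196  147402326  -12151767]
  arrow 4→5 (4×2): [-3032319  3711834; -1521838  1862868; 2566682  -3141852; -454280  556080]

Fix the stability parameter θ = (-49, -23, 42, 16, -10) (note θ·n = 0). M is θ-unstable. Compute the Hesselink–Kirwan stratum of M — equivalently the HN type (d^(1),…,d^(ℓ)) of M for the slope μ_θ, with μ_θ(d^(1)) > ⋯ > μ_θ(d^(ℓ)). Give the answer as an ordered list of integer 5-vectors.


Via rank(M_{q-1}∘⋯∘M_p): M ≅ I[1,5], I[2,3], I[2,4], I[5,5]^3.
μ_θ-semistable layers: μ^(1)=42; μ^(2)=29; μ^(3)=16; μ^(4)=-10; μ^(5)=-23; μ^(6)=-49

((0, 0, 1, 0, 0); (0, 0, 1, 1, 0); (0, 0, 1, 1, 1); (0, 0, 0, 0, 3); (0, 3, 0, 0, 0); (1, 0, 0, 0, 0))


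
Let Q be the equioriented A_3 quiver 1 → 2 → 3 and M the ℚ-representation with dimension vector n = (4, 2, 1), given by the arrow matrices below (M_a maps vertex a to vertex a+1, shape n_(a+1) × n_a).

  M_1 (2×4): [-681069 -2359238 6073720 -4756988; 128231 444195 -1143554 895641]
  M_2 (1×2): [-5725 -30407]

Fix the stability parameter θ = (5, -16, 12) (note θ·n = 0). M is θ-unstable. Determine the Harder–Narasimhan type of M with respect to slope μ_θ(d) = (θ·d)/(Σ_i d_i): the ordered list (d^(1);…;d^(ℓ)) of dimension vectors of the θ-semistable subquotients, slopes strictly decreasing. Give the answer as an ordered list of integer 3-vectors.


Via rank(M_{q-1}∘⋯∘M_p): M ≅ I[1,1]^2, I[1,2], I[1,3].
μ_θ-semistable layers: μ^(1)=12; μ^(2)=5; μ^(3)=-11/2

((0, 0, 1); (2, 0, 0); (2, 2, 0))


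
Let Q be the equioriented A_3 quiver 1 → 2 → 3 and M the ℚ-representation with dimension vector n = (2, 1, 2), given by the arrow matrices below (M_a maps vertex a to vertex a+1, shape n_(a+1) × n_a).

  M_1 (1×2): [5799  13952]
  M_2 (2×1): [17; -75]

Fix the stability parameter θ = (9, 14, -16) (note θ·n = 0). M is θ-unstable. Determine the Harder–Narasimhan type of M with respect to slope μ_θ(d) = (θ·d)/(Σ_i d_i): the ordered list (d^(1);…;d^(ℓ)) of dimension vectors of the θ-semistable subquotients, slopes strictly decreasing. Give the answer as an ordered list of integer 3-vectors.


Barcode: M ≅ I[1,1], I[1,3], I[3,3]. HN layers by μ_θ (3 steps, strictly decreasing):
  μ^(1)=9; μ^(2)=7/3; μ^(3)=-16

((1, 0, 0); (1, 1, 1); (0, 0, 1))


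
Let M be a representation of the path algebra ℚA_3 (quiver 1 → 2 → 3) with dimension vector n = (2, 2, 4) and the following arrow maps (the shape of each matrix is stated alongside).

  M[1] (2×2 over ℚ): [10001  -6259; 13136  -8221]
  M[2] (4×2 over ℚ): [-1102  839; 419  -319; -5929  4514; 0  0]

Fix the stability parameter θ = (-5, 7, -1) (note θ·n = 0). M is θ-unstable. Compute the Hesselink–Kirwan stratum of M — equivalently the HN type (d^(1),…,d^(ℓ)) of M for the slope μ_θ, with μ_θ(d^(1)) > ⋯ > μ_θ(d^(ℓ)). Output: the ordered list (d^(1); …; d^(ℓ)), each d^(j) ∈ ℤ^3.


Barcode: M ≅ I[1,3]^2, I[3,3]^2. HN layers by μ_θ (3 steps, strictly decreasing):
  μ^(1)=3; μ^(2)=-1; μ^(3)=-5

((0, 2, 2); (0, 0, 2); (2, 0, 0))


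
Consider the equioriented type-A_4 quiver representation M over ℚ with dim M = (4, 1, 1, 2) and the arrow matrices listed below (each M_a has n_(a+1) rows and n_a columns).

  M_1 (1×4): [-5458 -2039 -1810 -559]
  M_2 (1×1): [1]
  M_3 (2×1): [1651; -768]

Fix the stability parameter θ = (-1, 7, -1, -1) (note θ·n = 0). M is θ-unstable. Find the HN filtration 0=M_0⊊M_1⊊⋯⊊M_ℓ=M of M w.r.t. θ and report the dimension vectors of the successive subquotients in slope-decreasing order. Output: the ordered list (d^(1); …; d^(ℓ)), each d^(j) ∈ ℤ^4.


Interval decomposition of M: I[1,1]^3, I[1,4], I[4,4].
HN type (ℓ=2): μ^(1)=5/3; μ^(2)=-1

((0, 1, 1, 1); (4, 0, 0, 1))


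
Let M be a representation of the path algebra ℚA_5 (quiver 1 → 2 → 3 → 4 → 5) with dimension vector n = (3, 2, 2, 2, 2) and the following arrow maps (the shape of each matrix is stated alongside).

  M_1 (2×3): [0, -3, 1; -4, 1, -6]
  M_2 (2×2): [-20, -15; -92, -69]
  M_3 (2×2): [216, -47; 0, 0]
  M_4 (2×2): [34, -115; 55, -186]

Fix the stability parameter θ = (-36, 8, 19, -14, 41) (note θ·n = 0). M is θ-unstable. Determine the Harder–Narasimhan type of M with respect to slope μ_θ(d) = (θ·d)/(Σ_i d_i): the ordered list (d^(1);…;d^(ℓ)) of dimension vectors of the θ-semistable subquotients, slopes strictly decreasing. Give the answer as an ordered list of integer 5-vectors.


Interval decomposition of M: I[1,1], I[1,2], I[1,5], I[3,3], I[4,5].
HN type (ℓ=6): μ^(1)=41; μ^(2)=19; μ^(3)=8; μ^(4)=13/3; μ^(5)=-14; μ^(6)=-36

((0, 0, 0, 0, 2); (0, 0, 1, 0, 0); (0, 1, 0, 0, 0); (0, 1, 1, 1, 0); (0, 0, 0, 1, 0); (3, 0, 0, 0, 0))


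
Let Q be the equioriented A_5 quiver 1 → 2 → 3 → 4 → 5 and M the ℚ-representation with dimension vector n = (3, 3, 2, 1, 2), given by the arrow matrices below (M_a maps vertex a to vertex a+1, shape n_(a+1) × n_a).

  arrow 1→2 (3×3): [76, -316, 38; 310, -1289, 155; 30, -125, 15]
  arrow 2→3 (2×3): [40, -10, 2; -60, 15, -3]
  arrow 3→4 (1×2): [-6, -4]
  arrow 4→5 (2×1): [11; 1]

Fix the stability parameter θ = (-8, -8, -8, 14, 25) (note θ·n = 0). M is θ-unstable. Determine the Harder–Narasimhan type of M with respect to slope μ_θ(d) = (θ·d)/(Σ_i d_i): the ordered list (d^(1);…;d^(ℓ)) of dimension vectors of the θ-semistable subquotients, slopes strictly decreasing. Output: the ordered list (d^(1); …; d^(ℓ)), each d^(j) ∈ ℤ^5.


Via rank(M_{q-1}∘⋯∘M_p): M ≅ I[1,1], I[1,2]^2, I[2,3], I[3,5], I[5,5].
μ_θ-semistable layers: μ^(1)=25; μ^(2)=14; μ^(3)=-8

((0, 0, 0, 0, 2); (0, 0, 0, 1, 0); (3, 3, 2, 0, 0))


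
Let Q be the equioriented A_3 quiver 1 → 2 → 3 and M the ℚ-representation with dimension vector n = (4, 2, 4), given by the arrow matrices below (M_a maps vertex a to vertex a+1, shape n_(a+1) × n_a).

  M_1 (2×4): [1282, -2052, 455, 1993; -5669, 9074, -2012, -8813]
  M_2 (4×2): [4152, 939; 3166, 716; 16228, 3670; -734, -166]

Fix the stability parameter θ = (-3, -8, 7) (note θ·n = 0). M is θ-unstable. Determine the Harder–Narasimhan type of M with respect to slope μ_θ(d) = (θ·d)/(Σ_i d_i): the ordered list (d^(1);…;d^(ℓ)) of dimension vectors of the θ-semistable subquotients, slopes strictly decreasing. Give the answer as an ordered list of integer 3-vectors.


Via rank(M_{q-1}∘⋯∘M_p): M ≅ I[1,1]^2, I[1,3]^2, I[3,3]^2.
μ_θ-semistable layers: μ^(1)=7; μ^(2)=-3; μ^(3)=-11/2

((0, 0, 4); (2, 0, 0); (2, 2, 0))


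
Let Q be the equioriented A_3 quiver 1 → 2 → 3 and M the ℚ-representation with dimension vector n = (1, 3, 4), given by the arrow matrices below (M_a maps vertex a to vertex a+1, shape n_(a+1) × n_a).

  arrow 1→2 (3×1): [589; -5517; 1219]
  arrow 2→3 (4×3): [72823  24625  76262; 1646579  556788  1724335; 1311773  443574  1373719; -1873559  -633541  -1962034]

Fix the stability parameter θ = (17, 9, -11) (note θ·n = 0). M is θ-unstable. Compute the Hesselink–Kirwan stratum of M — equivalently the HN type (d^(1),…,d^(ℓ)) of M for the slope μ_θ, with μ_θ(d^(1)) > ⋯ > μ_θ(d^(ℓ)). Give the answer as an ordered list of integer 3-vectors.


Interval decomposition of M: I[1,2], I[2,3]^2, I[3,3]^2.
HN type (ℓ=3): μ^(1)=13; μ^(2)=-1; μ^(3)=-11

((1, 1, 0); (0, 2, 2); (0, 0, 2))


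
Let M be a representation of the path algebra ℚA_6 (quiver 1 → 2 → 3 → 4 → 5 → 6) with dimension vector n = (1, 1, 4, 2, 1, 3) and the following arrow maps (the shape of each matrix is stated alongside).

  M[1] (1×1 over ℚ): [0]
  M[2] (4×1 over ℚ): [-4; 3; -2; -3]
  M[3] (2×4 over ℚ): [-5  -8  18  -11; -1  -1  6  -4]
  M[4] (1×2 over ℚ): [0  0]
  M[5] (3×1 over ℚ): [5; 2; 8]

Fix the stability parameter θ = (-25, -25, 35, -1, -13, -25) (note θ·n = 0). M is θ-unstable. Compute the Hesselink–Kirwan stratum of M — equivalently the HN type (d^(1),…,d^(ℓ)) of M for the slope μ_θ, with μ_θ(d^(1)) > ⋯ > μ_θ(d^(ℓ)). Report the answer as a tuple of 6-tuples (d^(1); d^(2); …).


Via rank(M_{q-1}∘⋯∘M_p): M ≅ I[1,1], I[2,4], I[3,3]^2, I[3,4], I[5,6], I[6,6]^2.
μ_θ-semistable layers: μ^(1)=35; μ^(2)=17; μ^(3)=-19; μ^(4)=-25

((0, 0, 2, 0, 0, 0); (0, 0, 2, 2, 0, 0); (0, 0, 0, 0, 1, 1); (1, 1, 0, 0, 0, 2))


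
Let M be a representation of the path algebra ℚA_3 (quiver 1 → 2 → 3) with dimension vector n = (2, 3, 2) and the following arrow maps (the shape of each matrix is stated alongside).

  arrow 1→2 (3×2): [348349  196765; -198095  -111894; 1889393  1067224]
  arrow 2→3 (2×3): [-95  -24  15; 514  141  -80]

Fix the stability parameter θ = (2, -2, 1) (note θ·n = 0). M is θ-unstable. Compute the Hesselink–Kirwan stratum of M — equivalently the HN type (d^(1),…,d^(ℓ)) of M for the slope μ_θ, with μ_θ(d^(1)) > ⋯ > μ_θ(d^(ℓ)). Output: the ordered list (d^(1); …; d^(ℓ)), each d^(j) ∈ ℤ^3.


Barcode: M ≅ I[1,3]^2, I[2,2]. HN layers by μ_θ (3 steps, strictly decreasing):
  μ^(1)=1; μ^(2)=0; μ^(3)=-2

((0, 0, 2); (2, 2, 0); (0, 1, 0))


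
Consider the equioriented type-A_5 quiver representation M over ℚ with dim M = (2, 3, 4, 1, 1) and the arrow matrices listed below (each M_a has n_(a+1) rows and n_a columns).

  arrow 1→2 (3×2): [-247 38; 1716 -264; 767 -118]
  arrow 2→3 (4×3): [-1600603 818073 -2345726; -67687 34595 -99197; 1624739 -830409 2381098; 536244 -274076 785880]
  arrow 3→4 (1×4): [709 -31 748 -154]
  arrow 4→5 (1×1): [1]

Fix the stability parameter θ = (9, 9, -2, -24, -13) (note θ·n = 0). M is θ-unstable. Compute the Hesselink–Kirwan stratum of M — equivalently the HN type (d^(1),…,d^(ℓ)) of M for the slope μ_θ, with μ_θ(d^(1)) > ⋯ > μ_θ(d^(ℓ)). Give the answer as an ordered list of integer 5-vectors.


Interval decomposition of M: I[1,1], I[1,5], I[2,2], I[2,3], I[3,3]^2.
HN type (ℓ=4): μ^(1)=9; μ^(2)=7/2; μ^(3)=-2; μ^(4)=-21/5

((1, 1, 0, 0, 0); (0, 1, 1, 0, 0); (0, 0, 2, 0, 0); (1, 1, 1, 1, 1))


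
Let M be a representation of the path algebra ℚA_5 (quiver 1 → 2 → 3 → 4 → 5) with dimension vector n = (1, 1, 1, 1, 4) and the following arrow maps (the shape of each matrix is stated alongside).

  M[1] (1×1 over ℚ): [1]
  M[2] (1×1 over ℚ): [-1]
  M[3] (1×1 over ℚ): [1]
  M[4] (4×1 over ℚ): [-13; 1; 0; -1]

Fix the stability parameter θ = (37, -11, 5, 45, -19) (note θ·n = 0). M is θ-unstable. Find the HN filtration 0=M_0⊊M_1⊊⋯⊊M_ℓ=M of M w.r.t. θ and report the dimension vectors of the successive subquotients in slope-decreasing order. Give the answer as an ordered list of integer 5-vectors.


Barcode: M ≅ I[1,5], I[5,5]^3. HN layers by μ_θ (3 steps, strictly decreasing):
  μ^(1)=13; μ^(2)=31/3; μ^(3)=-19

((0, 0, 0, 1, 1); (1, 1, 1, 0, 0); (0, 0, 0, 0, 3))


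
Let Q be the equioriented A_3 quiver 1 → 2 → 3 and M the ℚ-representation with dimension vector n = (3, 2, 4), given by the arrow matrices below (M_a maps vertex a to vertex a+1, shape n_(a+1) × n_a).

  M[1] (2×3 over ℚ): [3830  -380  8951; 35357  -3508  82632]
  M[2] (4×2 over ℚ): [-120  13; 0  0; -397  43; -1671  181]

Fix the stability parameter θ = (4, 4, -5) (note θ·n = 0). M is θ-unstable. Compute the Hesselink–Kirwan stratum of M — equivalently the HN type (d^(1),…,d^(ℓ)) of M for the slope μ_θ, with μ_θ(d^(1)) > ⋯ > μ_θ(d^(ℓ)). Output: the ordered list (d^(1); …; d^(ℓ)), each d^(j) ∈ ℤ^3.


Via rank(M_{q-1}∘⋯∘M_p): M ≅ I[1,1], I[1,3]^2, I[3,3]^2.
μ_θ-semistable layers: μ^(1)=4; μ^(2)=1; μ^(3)=-5

((1, 0, 0); (2, 2, 2); (0, 0, 2))


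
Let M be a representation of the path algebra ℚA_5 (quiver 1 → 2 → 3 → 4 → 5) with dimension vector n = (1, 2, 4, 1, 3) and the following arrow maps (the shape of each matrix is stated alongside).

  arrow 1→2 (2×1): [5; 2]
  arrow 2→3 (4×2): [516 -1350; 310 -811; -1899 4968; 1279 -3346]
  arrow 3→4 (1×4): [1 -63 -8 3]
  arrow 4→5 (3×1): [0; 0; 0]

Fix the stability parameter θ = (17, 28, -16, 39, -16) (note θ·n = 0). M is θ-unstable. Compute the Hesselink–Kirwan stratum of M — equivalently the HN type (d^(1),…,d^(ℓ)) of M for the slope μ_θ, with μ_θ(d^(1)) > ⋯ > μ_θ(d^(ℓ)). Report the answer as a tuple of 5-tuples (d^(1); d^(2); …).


Barcode: M ≅ I[1,4], I[2,3], I[3,3]^2, I[5,5]^3. HN layers by μ_θ (4 steps, strictly decreasing):
  μ^(1)=39; μ^(2)=29/3; μ^(3)=6; μ^(4)=-16

((0, 0, 0, 1, 0); (1, 1, 1, 0, 0); (0, 1, 1, 0, 0); (0, 0, 2, 0, 3))


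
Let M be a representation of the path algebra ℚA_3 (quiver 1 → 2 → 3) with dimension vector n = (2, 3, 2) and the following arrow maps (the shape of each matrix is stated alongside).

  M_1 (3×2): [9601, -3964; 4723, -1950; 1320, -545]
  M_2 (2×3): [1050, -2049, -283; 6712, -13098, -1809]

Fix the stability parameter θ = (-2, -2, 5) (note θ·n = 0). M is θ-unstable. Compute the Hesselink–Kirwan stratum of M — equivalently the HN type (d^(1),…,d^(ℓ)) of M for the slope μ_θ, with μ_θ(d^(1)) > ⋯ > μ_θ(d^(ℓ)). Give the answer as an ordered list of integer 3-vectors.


Barcode: M ≅ I[1,3]^2, I[2,2]. HN layers by μ_θ (2 steps, strictly decreasing):
  μ^(1)=5; μ^(2)=-2

((0, 0, 2); (2, 3, 0))


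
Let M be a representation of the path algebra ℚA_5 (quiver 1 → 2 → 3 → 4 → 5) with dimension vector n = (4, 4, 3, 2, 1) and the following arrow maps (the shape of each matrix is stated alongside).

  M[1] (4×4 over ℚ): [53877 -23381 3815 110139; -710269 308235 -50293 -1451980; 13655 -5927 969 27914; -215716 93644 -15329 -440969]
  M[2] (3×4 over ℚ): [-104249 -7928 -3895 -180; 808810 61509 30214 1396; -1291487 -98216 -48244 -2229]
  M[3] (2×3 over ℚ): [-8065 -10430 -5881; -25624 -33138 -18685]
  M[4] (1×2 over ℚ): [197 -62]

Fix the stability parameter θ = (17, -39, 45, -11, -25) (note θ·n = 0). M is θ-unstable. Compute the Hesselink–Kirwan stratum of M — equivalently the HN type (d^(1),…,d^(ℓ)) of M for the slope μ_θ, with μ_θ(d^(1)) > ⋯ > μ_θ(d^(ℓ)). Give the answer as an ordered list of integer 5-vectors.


Interval decomposition of M: I[1,2], I[1,3], I[1,4], I[1,5].
HN type (ℓ=4): μ^(1)=45; μ^(2)=17; μ^(3)=3; μ^(4)=-11

((0, 0, 1, 0, 0); (0, 0, 1, 1, 0); (0, 0, 1, 1, 1); (4, 4, 0, 0, 0))


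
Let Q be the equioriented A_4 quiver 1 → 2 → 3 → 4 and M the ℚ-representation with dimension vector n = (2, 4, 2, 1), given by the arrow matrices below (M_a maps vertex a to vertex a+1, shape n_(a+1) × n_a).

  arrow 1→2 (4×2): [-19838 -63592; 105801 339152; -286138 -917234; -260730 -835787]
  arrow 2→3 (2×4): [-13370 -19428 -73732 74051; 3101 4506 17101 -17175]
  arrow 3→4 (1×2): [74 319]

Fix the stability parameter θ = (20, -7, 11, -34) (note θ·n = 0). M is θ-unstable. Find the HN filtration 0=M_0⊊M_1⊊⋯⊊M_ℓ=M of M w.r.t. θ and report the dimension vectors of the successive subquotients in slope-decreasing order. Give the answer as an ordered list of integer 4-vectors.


Via rank(M_{q-1}∘⋯∘M_p): M ≅ I[1,3], I[1,4], I[2,2]^2.
μ_θ-semistable layers: μ^(1)=11; μ^(2)=13/2; μ^(3)=-5/2; μ^(4)=-7

((0, 0, 1, 0); (1, 1, 0, 0); (1, 1, 1, 1); (0, 2, 0, 0))


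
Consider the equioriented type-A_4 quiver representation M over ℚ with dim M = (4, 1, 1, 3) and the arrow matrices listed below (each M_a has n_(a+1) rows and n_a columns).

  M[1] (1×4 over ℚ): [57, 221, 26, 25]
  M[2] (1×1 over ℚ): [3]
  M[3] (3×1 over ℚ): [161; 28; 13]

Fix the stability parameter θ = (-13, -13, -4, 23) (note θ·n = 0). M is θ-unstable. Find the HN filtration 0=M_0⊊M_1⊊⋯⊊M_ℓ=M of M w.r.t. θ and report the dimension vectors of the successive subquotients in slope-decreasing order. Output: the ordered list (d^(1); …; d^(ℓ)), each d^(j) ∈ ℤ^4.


Via rank(M_{q-1}∘⋯∘M_p): M ≅ I[1,1]^3, I[1,4], I[4,4]^2.
μ_θ-semistable layers: μ^(1)=23; μ^(2)=-4; μ^(3)=-13

((0, 0, 0, 3); (0, 0, 1, 0); (4, 1, 0, 0))


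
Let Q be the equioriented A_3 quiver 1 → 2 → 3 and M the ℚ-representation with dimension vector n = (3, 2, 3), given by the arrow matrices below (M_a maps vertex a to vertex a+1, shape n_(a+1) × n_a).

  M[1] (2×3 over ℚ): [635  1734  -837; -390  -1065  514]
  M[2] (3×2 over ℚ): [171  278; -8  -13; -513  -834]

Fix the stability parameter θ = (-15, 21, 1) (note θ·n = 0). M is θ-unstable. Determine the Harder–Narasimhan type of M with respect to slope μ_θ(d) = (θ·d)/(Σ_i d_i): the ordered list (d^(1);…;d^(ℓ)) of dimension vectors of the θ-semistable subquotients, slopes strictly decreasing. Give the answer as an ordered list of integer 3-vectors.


Via rank(M_{q-1}∘⋯∘M_p): M ≅ I[1,1], I[1,3]^2, I[3,3].
μ_θ-semistable layers: μ^(1)=11; μ^(2)=1; μ^(3)=-15

((0, 2, 2); (0, 0, 1); (3, 0, 0))


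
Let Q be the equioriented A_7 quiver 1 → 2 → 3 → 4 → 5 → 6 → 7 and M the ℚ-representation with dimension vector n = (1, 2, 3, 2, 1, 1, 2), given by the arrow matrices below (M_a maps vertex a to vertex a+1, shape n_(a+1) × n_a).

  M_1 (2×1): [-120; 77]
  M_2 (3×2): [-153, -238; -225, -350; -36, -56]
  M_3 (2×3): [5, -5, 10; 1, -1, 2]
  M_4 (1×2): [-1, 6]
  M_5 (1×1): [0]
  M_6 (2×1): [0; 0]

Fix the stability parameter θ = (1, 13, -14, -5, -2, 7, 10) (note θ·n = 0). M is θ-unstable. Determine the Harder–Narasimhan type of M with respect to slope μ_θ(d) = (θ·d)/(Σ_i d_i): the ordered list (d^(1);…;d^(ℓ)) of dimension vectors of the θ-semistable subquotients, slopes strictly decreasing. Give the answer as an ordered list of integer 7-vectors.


Via rank(M_{q-1}∘⋯∘M_p): M ≅ I[1,3], I[2,2], I[3,3], I[3,5], I[4,4], I[6,6], I[7,7]^2.
μ_θ-semistable layers: μ^(1)=13; μ^(2)=10; μ^(3)=7; μ^(4)=0; μ^(5)=-2; μ^(6)=-5; μ^(7)=-14

((0, 1, 0, 0, 0, 0, 0); (0, 0, 0, 0, 0, 0, 2); (0, 0, 0, 0, 0, 1, 0); (1, 1, 1, 0, 0, 0, 0); (0, 0, 0, 0, 1, 0, 0); (0, 0, 0, 2, 0, 0, 0); (0, 0, 2, 0, 0, 0, 0))


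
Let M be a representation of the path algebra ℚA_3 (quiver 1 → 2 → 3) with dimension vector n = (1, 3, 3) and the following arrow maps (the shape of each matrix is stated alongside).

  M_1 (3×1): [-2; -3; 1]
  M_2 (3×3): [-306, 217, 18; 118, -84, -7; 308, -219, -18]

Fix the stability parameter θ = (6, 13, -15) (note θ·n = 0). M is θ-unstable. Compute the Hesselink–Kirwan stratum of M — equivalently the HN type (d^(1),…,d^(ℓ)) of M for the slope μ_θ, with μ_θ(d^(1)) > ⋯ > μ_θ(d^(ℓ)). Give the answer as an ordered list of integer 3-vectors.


Barcode: M ≅ I[1,3], I[2,3]^2. HN layers by μ_θ (2 steps, strictly decreasing):
  μ^(1)=4/3; μ^(2)=-1

((1, 1, 1); (0, 2, 2))


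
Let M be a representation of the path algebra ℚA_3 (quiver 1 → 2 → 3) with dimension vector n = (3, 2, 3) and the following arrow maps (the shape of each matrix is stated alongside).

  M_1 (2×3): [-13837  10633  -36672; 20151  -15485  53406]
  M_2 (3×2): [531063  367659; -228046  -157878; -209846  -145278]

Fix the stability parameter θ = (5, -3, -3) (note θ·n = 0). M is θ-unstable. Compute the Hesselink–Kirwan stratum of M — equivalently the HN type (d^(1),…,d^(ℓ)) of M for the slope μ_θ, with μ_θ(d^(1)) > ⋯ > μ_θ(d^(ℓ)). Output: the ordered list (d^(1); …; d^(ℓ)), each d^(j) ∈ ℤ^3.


Barcode: M ≅ I[1,1], I[1,2], I[1,3], I[3,3]^2. HN layers by μ_θ (4 steps, strictly decreasing):
  μ^(1)=5; μ^(2)=1; μ^(3)=-1/3; μ^(4)=-3

((1, 0, 0); (1, 1, 0); (1, 1, 1); (0, 0, 2))


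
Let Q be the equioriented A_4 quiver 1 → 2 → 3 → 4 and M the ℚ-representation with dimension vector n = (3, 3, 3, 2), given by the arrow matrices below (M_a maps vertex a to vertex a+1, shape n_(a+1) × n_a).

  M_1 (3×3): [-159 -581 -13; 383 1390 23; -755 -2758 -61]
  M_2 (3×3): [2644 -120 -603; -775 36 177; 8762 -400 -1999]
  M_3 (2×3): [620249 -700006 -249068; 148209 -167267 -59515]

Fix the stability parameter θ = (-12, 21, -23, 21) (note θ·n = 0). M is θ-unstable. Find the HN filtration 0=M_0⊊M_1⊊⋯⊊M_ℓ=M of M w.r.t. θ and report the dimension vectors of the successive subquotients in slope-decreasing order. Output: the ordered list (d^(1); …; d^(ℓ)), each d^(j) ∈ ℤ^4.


Via rank(M_{q-1}∘⋯∘M_p): M ≅ I[1,2], I[1,4]^2, I[3,3].
μ_θ-semistable layers: μ^(1)=21; μ^(2)=-1; μ^(3)=-12; μ^(4)=-23

((0, 1, 0, 2); (0, 2, 2, 0); (3, 0, 0, 0); (0, 0, 1, 0))


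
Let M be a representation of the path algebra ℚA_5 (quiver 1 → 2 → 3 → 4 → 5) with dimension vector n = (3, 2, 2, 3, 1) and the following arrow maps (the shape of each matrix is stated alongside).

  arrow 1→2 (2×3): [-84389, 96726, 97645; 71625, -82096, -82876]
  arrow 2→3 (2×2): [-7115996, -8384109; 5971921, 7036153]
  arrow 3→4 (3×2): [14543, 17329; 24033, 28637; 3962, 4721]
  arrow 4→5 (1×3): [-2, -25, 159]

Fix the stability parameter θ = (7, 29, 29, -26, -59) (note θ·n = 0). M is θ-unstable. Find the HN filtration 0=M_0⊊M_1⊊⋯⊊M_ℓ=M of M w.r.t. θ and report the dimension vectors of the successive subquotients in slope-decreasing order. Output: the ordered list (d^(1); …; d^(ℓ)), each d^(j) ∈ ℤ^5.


Barcode: M ≅ I[1,1], I[1,4], I[1,5], I[4,4]. HN layers by μ_θ (4 steps, strictly decreasing):
  μ^(1)=32/3; μ^(2)=7; μ^(3)=-4; μ^(4)=-26

((0, 1, 1, 1, 0); (2, 0, 0, 0, 0); (1, 1, 1, 1, 1); (0, 0, 0, 1, 0))


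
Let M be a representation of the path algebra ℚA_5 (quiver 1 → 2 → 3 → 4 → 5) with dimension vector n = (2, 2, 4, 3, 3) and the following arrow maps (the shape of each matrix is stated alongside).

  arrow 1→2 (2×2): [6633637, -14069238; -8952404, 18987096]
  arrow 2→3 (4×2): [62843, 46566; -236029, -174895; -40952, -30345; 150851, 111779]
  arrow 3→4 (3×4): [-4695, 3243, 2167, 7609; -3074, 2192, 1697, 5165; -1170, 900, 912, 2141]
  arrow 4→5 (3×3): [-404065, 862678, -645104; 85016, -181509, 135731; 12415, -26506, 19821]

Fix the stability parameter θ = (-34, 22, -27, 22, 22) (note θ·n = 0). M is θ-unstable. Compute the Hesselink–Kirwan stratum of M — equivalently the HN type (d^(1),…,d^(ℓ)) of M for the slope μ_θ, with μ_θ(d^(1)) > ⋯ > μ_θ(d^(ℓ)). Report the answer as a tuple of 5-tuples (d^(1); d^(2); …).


Barcode: M ≅ I[1,1], I[1,5], I[2,5], I[3,3], I[3,5]. HN layers by μ_θ (4 steps, strictly decreasing):
  μ^(1)=22; μ^(2)=-5/2; μ^(3)=-27; μ^(4)=-34

((0, 0, 0, 3, 3); (0, 2, 2, 0, 0); (0, 0, 2, 0, 0); (2, 0, 0, 0, 0))


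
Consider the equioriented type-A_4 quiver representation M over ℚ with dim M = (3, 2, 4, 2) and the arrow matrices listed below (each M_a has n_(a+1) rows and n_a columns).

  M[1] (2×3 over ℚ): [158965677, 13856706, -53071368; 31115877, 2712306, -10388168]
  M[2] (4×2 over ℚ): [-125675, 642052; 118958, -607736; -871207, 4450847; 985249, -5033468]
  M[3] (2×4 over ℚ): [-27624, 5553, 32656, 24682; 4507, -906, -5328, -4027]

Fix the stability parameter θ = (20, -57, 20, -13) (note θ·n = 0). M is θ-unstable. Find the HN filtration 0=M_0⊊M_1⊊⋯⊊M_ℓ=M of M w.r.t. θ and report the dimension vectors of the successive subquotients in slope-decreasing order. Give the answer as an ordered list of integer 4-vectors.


Interval decomposition of M: I[1,1]^2, I[1,3], I[2,3], I[3,4]^2.
HN type (ℓ=4): μ^(1)=20; μ^(2)=7/2; μ^(3)=-37/2; μ^(4)=-57

((2, 0, 2, 0); (0, 0, 2, 2); (1, 1, 0, 0); (0, 1, 0, 0))


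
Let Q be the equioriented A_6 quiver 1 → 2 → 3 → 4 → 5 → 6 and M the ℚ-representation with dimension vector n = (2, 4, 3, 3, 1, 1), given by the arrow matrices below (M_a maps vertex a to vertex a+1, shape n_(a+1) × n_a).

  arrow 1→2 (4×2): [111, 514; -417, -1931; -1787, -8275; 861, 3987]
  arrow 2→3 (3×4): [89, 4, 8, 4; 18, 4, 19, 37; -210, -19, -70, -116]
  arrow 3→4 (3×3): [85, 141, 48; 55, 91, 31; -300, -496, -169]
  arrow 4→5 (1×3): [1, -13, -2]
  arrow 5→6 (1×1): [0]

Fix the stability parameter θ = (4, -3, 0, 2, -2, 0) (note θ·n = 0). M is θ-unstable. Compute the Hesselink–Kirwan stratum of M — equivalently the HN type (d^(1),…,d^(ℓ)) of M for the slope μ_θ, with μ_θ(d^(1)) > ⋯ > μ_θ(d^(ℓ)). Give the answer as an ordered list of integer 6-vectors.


Via rank(M_{q-1}∘⋯∘M_p): M ≅ I[1,4], I[1,5], I[2,2], I[2,3], I[4,4], I[6,6].
μ_θ-semistable layers: μ^(1)=2; μ^(2)=1/3; μ^(3)=1/5; μ^(4)=0; μ^(5)=-3

((0, 0, 0, 2, 0, 0); (1, 1, 1, 0, 0, 0); (1, 1, 1, 1, 1, 0); (0, 0, 1, 0, 0, 1); (0, 2, 0, 0, 0, 0))


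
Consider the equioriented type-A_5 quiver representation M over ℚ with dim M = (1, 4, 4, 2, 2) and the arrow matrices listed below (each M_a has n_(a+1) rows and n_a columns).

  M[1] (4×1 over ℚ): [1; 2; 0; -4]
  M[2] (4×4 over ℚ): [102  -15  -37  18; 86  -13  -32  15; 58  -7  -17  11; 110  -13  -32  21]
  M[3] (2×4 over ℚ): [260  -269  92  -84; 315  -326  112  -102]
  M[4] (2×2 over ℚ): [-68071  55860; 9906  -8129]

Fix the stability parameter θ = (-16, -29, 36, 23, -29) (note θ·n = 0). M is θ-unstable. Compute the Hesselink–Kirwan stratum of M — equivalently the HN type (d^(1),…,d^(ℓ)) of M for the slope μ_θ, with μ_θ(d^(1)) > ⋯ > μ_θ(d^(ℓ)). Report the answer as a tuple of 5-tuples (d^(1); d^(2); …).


Barcode: M ≅ I[1,2], I[2,3], I[2,5]^2, I[3,3]. HN layers by μ_θ (4 steps, strictly decreasing):
  μ^(1)=36; μ^(2)=10; μ^(3)=-45/2; μ^(4)=-29

((0, 0, 2, 0, 0); (0, 0, 2, 2, 2); (1, 1, 0, 0, 0); (0, 3, 0, 0, 0))


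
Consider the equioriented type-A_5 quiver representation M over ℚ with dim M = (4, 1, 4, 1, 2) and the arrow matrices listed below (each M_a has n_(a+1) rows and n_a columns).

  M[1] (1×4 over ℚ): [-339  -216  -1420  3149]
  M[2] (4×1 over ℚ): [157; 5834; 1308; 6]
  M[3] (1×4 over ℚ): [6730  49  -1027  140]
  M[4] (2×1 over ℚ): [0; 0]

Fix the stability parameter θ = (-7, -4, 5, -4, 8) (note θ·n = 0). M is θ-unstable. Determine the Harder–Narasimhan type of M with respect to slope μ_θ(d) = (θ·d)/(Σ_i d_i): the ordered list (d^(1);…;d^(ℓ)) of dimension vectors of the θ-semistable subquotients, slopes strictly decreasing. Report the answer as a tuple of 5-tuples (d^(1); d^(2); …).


Via rank(M_{q-1}∘⋯∘M_p): M ≅ I[1,1]^3, I[1,3], I[3,3]^2, I[3,4], I[5,5]^2.
μ_θ-semistable layers: μ^(1)=8; μ^(2)=5; μ^(3)=1/2; μ^(4)=-4; μ^(5)=-7

((0, 0, 0, 0, 2); (0, 0, 3, 0, 0); (0, 0, 1, 1, 0); (0, 1, 0, 0, 0); (4, 0, 0, 0, 0))
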